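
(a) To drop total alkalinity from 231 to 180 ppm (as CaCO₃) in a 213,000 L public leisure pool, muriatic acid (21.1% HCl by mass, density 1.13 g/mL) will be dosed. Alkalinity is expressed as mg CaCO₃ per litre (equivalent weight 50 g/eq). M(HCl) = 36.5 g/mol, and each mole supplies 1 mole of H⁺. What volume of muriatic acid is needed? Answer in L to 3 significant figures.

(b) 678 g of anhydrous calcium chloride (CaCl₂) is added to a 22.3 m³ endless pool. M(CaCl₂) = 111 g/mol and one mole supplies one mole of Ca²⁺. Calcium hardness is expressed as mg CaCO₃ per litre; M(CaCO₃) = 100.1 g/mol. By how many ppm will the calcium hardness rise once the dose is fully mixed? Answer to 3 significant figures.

(a) Alkalinity to neutralize: (231 − 180) = 51 mg/L as CaCO₃ × 213,000 L = 10,860 g as CaCO₃.
(a) Equivalents of H⁺ required: 10,860 ÷ 50 g/eq = 217.3 eq = 217.3 mol HCl.
(a) Mass of HCl: 217.3 × 36.5 = 7930 g.
(a) Mass of 21.1% solution: 7930 / 0.211 = 37,580 g.
(a) Volume: 37,580 g ÷ 1.13 g/mL = 33,260 mL.

(b) Volume: 22.3 m³ = 22,300 L.
(b) Moles of Ca²⁺: 678 g ÷ 111 g/mol = 6.108 mol.
(b) As CaCO₃: 6.108 mol × 100.1 g/mol = 611.4 g.
(b) Rise: 611.4 g / 22,300 L × 1000 = 27.42 mg/L.

(a) 33.3 L; (b) 27.4 ppm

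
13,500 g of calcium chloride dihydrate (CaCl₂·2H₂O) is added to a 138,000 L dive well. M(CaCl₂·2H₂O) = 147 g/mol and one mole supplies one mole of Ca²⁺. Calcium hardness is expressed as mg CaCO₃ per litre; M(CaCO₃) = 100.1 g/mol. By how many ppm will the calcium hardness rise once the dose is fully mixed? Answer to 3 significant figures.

Moles of Ca²⁺: 13,500 g ÷ 147 g/mol = 91.84 mol.
As CaCO₃: 91.84 mol × 100.1 g/mol = 9193 g.
Rise: 9193 g / 138,000 L × 1000 = 66.61 mg/L.

66.6 ppm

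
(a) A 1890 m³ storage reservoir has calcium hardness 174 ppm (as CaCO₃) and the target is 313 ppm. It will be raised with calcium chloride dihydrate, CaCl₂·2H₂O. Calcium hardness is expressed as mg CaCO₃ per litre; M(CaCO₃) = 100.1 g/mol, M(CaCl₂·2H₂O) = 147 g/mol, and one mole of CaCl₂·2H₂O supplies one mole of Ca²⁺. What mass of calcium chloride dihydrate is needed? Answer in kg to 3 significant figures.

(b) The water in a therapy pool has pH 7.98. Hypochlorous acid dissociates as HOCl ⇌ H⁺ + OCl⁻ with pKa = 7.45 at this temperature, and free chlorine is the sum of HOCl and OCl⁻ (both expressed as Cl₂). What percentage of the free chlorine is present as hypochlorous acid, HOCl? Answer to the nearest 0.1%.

(a) Volume: 1890 m³ = 1,890,000 L.
(a) Hardness to add: (313 − 174) = 139 mg/L as CaCO₃ × 1,890,000 L = 262,700 g as CaCO₃.
(a) Moles of Ca²⁺ (1 mol Ca²⁺ ≡ 1 mol CaCO₃): 262,700 / 100.1 g/mol = 2624 mol.
(a) Mass of CaCl₂·2H₂O: 2624 × 147 = 385,800 g.

(b) [OCl⁻]/[HOCl] = 10^(pH − pKa) = 10^(7.98 − 7.45) = 10^0.53 = 3.388.
(b) Fraction as HOCl = 1 / (1 + 3.388) = 0.2279.

(a) 386 kg; (b) 22.8%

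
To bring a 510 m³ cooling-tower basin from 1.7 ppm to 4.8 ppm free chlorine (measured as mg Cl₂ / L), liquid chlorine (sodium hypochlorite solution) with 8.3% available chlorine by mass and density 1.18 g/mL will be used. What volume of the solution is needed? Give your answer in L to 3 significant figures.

Volume: 510 m³ = 510,000 L.
Chlorine deficit: 4.8 − 1.7 = 3.1 ppm = 3.1 mg/L as Cl₂.
Cl₂ equivalent needed: 3.1 mg/L × 510,000 L = 1,581,000 mg = 1581 g.
Product at 8.3% available chlorine: 1581 / 0.083 = 19,050 g.
Volume at density 1.18 g/mL: 19,050 g ÷ 1.18 g/mL = 16,140 mL.

16.1 L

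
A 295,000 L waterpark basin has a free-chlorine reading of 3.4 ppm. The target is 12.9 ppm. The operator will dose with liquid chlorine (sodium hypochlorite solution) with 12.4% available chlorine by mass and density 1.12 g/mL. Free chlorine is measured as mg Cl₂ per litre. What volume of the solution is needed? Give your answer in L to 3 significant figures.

20.2 L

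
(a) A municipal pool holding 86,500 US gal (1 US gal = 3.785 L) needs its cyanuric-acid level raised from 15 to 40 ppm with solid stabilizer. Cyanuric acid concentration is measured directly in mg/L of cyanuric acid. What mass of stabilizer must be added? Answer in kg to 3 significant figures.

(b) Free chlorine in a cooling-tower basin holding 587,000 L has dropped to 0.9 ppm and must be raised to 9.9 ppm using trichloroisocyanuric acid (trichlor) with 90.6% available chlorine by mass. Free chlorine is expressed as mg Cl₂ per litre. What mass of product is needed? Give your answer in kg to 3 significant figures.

(a) Volume: 86,500 US gal × 3.785 L/gal = 327,402 L.
(a) CYA to add: (40 − 15) = 25 mg/L × 327,402 L = 8185 g cyanuric acid.

(b) Chlorine deficit: 9.9 − 0.9 = 9 ppm = 9 mg/L as Cl₂.
(b) Cl₂ equivalent needed: 9 mg/L × 587,000 L = 5,283,000 mg = 5283 g.
(b) Product at 90.6% available chlorine: 5283 / 0.906 = 5831 g.

(a) 8.19 kg; (b) 5.83 kg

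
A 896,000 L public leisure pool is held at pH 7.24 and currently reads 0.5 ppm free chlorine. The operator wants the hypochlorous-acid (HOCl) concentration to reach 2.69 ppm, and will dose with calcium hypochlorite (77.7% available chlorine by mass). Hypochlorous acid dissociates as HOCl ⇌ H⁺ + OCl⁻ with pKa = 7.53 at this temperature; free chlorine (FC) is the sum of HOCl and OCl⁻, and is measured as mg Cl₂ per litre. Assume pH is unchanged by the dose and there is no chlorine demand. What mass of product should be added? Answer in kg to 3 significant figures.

[OCl⁻]/[HOCl] = 10^(pH − pKa) = 10^(7.24 − 7.53) = 0.5129; fraction as HOCl = 1/(1 + 0.5129) = 0.661.
Free chlorine required for 2.69 ppm HOCl: 2.69 / 0.661 = 4.07 ppm.
FC to add: 4.07 − 0.5 = 3.57 mg/L as Cl₂.
Cl₂ equivalent: 3.57 mg/L × 896,000 L = 3198 g.
Product at 77.7% available Cl: 3198 / 0.777 = 4116 g.

4.12 kg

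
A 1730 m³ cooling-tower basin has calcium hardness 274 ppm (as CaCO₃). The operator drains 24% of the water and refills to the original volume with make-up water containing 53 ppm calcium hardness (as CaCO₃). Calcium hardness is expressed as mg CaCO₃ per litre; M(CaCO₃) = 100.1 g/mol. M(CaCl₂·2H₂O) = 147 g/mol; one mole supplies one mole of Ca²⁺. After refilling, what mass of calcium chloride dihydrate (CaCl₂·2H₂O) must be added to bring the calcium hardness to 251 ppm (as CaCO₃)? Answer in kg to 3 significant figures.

76.3 kg

Volume: 1730 m³ = 1,730,000 L.
After draining 24% and refilling: 274 × 0.76 + 53 × 0.24 = 220.96 ppm.
Deficit to target: 251 − 220.96 = 30.04 mg/L.
As CaCO₃: 30.04 mg/L × 1,730,000 L = 51,970 g; ÷ 100.1 = 519.2 mol Ca²⁺.
Mass: 519.2 × 147 = 76,320 g.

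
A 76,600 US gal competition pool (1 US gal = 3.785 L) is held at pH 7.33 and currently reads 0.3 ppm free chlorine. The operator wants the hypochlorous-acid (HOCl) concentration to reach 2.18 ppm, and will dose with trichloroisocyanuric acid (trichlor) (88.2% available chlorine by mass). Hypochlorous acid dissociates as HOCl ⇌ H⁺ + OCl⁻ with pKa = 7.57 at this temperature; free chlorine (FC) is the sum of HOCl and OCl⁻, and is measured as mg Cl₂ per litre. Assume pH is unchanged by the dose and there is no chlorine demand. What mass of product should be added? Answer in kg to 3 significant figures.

1.03 kg

Volume: 76,600 US gal × 3.785 L/gal = 289,931 L.
[OCl⁻]/[HOCl] = 10^(pH − pKa) = 10^(7.33 − 7.57) = 0.5754; fraction as HOCl = 1/(1 + 0.5754) = 0.6347.
Free chlorine required for 2.18 ppm HOCl: 2.18 / 0.6347 = 3.434 ppm.
FC to add: 3.434 − 0.3 = 3.134 mg/L as Cl₂.
Cl₂ equivalent: 3.134 mg/L × 289,931 L = 908.8 g.
Product at 88.2% available Cl: 908.8 / 0.882 = 1030 g.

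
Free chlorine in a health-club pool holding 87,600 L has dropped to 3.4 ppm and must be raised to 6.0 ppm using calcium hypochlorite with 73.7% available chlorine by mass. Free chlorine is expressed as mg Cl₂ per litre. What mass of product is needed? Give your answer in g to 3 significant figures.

Chlorine deficit: 6.0 − 3.4 = 2.6 ppm = 2.6 mg/L as Cl₂.
Cl₂ equivalent needed: 2.6 mg/L × 87,600 L = 227,800 mg = 227.8 g.
Product at 73.7% available chlorine: 227.8 / 0.737 = 309 g.

309 g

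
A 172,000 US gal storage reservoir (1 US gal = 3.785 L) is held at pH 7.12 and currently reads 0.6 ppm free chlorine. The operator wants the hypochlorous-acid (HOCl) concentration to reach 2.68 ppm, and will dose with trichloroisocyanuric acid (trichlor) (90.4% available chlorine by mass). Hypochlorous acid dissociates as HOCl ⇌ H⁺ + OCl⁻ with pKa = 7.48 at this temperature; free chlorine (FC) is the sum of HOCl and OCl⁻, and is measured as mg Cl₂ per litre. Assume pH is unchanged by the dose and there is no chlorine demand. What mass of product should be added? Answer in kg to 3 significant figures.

Volume: 172,000 US gal × 3.785 L/gal = 651,020 L.
[OCl⁻]/[HOCl] = 10^(pH − pKa) = 10^(7.12 − 7.48) = 0.4365; fraction as HOCl = 1/(1 + 0.4365) = 0.6961.
Free chlorine required for 2.68 ppm HOCl: 2.68 / 0.6961 = 3.85 ppm.
FC to add: 3.85 − 0.6 = 3.25 mg/L as Cl₂.
Cl₂ equivalent: 3.25 mg/L × 651,020 L = 2116 g.
Product at 90.4% available Cl: 2116 / 0.904 = 2340 g.

2.34 kg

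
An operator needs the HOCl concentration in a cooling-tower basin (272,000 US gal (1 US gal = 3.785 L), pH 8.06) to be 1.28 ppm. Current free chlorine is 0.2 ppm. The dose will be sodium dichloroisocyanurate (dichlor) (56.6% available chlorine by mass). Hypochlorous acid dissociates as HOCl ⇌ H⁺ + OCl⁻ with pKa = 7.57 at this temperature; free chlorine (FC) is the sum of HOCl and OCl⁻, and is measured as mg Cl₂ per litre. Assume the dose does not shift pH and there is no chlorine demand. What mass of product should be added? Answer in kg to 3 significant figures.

9.16 kg

Volume: 272,000 US gal × 3.785 L/gal = 1,029,520 L.
[OCl⁻]/[HOCl] = 10^(pH − pKa) = 10^(8.06 − 7.57) = 3.09; fraction as HOCl = 1/(1 + 3.09) = 0.2445.
Free chlorine required for 1.28 ppm HOCl: 1.28 / 0.2445 = 5.236 ppm.
FC to add: 5.236 − 0.2 = 5.036 mg/L as Cl₂.
Cl₂ equivalent: 5.036 mg/L × 1,029,520 L = 5184 g.
Product at 56.6% available Cl: 5184 / 0.566 = 9159 g.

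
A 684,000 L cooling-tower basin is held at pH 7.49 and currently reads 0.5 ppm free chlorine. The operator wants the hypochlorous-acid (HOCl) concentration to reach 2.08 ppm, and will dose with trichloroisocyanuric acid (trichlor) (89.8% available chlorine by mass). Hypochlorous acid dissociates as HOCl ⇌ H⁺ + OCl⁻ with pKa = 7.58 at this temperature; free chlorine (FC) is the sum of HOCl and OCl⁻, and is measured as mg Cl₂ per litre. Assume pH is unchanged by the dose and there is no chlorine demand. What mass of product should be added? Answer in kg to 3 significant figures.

[OCl⁻]/[HOCl] = 10^(pH − pKa) = 10^(7.49 − 7.58) = 0.8128; fraction as HOCl = 1/(1 + 0.8128) = 0.5516.
Free chlorine required for 2.08 ppm HOCl: 2.08 / 0.5516 = 3.771 ppm.
FC to add: 3.771 − 0.5 = 3.271 mg/L as Cl₂.
Cl₂ equivalent: 3.271 mg/L × 684,000 L = 2237 g.
Product at 89.8% available Cl: 2237 / 0.898 = 2491 g.

2.49 kg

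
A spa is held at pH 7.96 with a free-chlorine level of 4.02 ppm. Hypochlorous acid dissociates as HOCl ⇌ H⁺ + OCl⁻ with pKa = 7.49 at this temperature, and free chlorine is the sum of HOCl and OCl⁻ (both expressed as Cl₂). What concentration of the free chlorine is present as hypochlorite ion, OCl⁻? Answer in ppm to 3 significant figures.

3.00 ppm

[OCl⁻]/[HOCl] = 10^(pH − pKa) = 10^(7.96 − 7.49) = 10^0.47 = 2.951.
Fraction as HOCl = 1 / (1 + 2.951) = 0.2531.
OCl⁻ = (1 − 0.2531) × 4.02 ppm = 3.003 ppm.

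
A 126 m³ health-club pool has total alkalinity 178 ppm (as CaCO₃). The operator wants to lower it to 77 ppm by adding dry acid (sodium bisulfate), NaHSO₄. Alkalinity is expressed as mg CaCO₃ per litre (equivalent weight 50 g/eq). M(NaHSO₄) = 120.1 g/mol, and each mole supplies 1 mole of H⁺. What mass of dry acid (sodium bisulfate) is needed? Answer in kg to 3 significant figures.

Volume: 126 m³ = 126,000 L.
Alkalinity to neutralize: (178 − 77) = 101 mg/L as CaCO₃ × 126,000 L = 12,730 g as CaCO₃.
Equivalents of H⁺ required: 12,730 ÷ 50 g/eq = 254.5 eq = 254.5 mol NaHSO₄.
Mass of NaHSO₄: 254.5 × 120.1 = 30,570 g.

30.6 kg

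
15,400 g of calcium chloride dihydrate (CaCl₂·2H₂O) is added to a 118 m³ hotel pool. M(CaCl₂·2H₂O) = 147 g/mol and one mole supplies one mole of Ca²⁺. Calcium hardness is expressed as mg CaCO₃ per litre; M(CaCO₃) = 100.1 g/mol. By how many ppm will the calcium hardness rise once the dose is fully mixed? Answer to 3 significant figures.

Volume: 118 m³ = 118,000 L.
Moles of Ca²⁺: 15,400 g ÷ 147 g/mol = 104.8 mol.
As CaCO₃: 104.8 mol × 100.1 g/mol = 10,490 g.
Rise: 10,490 g / 118,000 L × 1000 = 88.87 mg/L.

88.9 ppm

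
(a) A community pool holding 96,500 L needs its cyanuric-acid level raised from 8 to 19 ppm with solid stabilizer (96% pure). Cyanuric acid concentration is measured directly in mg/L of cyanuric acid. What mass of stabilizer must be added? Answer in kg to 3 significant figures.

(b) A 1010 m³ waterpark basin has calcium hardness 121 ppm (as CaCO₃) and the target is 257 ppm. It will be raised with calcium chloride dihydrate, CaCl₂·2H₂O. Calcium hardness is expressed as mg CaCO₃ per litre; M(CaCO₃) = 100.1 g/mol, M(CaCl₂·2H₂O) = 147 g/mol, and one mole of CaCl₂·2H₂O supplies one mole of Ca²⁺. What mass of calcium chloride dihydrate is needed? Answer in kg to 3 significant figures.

(a) 1.11 kg; (b) 202 kg

(a) CYA to add: (19 − 8) = 11 mg/L × 96,500 L = 1062 g cyanuric acid.
(a) At 96% purity: 1062 / 0.96 = 1106 g product.

(b) Volume: 1010 m³ = 1,010,000 L.
(b) Hardness to add: (257 − 121) = 136 mg/L as CaCO₃ × 1,010,000 L = 137,400 g as CaCO₃.
(b) Moles of Ca²⁺ (1 mol Ca²⁺ ≡ 1 mol CaCO₃): 137,400 / 100.1 g/mol = 1372 mol.
(b) Mass of CaCl₂·2H₂O: 1372 × 147 = 201,700 g.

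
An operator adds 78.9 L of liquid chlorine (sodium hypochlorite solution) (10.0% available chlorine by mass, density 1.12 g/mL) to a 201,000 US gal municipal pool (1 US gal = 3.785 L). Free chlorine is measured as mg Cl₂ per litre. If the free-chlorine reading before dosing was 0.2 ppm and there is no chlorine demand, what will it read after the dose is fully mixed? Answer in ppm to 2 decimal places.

11.82 ppm

Volume: 201,000 US gal × 3.785 L/gal = 760,785 L.
Mass of solution: 78.9 L × 1000 mL/L × 1.12 g/mL = 88,370 g.
Available chlorine delivered: 88,370 g × 0.1 = 8837 g as Cl₂.
Concentration rise: 8837 g / 760,785 L = 11.62 mg/L = 11.62 ppm.
Final FC: 0.2 + 11.62 = 11.82 ppm.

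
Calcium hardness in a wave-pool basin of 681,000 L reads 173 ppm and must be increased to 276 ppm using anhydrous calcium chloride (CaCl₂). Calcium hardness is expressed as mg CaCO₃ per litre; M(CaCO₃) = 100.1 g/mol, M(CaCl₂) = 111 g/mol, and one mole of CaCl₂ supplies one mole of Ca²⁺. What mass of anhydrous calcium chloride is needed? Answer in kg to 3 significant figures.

77.8 kg

Hardness to add: (276 − 173) = 103 mg/L as CaCO₃ × 681,000 L = 70,140 g as CaCO₃.
Moles of Ca²⁺ (1 mol Ca²⁺ ≡ 1 mol CaCO₃): 70,140 / 100.1 g/mol = 700.7 mol.
Mass of CaCl₂: 700.7 × 111 = 77,780 g.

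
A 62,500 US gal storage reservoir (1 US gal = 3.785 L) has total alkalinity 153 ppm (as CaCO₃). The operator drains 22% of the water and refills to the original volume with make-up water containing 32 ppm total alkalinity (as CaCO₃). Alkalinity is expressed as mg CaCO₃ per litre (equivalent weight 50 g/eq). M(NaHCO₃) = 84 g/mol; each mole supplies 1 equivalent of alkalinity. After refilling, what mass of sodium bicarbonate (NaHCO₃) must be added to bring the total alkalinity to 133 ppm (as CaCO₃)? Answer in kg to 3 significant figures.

2.63 kg

Volume: 62,500 US gal × 3.785 L/gal = 236,562 L.
After draining 22% and refilling: 153 × 0.78 + 32 × 0.22 = 126.38 ppm.
Deficit to target: 133 − 126.38 = 6.62 mg/L.
As CaCO₃: 6.62 mg/L × 236,562 L = 1566 g; ÷ 50 g/eq ÷ 1 = 31.32 mol NaHCO₃.
Mass: 31.32 × 84 = 2631 g.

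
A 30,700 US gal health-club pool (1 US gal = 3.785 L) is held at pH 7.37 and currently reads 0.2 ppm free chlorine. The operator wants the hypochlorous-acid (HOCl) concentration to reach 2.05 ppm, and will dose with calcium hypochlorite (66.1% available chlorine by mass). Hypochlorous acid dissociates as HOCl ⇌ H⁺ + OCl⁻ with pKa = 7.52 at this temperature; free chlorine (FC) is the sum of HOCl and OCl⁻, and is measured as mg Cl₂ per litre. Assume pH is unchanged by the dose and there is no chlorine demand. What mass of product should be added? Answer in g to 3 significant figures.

580 g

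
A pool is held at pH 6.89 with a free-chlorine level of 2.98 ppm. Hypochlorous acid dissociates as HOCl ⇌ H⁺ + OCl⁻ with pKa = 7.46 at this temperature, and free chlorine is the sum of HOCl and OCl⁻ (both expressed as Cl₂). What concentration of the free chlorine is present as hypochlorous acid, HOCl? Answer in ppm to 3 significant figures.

[OCl⁻]/[HOCl] = 10^(pH − pKa) = 10^(6.89 − 7.46) = 10^-0.57 = 0.2692.
Fraction as HOCl = 1 / (1 + 0.2692) = 0.7879.
HOCl = 0.7879 × 2.98 ppm = 2.348 ppm.

2.35 ppm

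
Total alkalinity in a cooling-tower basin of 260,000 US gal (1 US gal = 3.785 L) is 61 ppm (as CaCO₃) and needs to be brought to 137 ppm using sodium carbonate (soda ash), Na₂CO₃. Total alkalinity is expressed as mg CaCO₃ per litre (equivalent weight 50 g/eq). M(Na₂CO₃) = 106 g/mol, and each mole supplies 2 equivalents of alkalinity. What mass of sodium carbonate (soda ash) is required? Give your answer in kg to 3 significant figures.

79.3 kg

Volume: 260,000 US gal × 3.785 L/gal = 984,100 L.
Alkalinity to add: (137 − 61) = 76 mg/L as CaCO₃ × 984,100 L = 74,790 g as CaCO₃.
Equivalents: 74,790 g ÷ 50 g/eq = 1496 eq.
Each mole of Na₂CO₃ supplies 2 eq, so 1496 / 2 = 747.9 mol.
Mass: 747.9 mol × 106 g/mol = 79,280 g.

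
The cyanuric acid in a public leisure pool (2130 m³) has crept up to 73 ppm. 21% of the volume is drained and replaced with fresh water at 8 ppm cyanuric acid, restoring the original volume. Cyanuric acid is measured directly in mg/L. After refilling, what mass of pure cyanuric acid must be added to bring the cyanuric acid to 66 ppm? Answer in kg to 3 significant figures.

Volume: 2130 m³ = 2,130,000 L.
After draining 21% and refilling: 73 × 0.79 + 8 × 0.21 = 59.35 ppm.
Deficit to target: 66 − 59.35 = 6.65 mg/L.
Mass: 6.65 mg/L × 2,130,000 L = 14,160 g cyanuric acid.

14.2 kg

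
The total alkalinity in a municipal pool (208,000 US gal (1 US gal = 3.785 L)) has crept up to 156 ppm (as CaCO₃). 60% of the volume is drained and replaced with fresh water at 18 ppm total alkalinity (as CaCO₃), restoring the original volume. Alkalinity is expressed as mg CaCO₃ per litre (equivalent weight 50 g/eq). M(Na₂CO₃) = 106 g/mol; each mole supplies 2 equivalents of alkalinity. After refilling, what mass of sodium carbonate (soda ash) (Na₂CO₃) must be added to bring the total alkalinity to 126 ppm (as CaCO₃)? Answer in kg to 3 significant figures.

44.1 kg

Volume: 208,000 US gal × 3.785 L/gal = 787,280 L.
After draining 60% and refilling: 156 × 0.40 + 18 × 0.60 = 73.2 ppm.
Deficit to target: 126 − 73.2 = 52.8 mg/L.
As CaCO₃: 52.8 mg/L × 787,280 L = 41,570 g; ÷ 50 g/eq ÷ 2 = 415.7 mol Na₂CO₃.
Mass: 415.7 × 106 = 44,060 g.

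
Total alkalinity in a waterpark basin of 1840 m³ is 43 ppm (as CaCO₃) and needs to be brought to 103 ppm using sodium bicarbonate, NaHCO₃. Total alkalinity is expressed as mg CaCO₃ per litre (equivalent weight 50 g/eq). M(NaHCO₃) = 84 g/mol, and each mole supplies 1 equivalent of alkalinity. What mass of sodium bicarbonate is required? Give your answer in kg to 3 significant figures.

185 kg

Volume: 1840 m³ = 1,840,000 L.
Alkalinity to add: (103 − 43) = 60 mg/L as CaCO₃ × 1,840,000 L = 110,400 g as CaCO₃.
Equivalents: 110,400 g ÷ 50 g/eq = 2208 eq.
NaHCO₃ supplies 1 eq per mole → 2208 mol.
Mass: 2208 mol × 84 g/mol = 185,500 g.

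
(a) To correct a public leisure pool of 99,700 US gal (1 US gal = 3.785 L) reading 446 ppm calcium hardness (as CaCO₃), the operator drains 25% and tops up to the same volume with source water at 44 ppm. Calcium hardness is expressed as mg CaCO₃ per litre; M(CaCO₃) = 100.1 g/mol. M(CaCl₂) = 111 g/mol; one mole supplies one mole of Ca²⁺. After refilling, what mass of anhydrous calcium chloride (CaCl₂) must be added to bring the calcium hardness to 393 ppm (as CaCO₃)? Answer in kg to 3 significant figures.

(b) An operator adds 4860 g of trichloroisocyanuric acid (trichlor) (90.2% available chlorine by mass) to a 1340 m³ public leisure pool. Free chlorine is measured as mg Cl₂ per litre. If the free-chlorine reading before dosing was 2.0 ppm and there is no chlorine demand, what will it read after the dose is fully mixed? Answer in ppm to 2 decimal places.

(a) 19.9 kg; (b) 5.27 ppm

(a) Volume: 99,700 US gal × 3.785 L/gal = 377,364 L.
(a) After draining 25% and refilling: 446 × 0.75 + 44 × 0.25 = 345.5 ppm.
(a) Deficit to target: 393 − 345.5 = 47.5 mg/L.
(a) As CaCO₃: 47.5 mg/L × 377,364 L = 17,920 g; ÷ 100.1 = 179.1 mol Ca²⁺.
(a) Mass: 179.1 × 111 = 19,880 g.

(b) Volume: 1340 m³ = 1,340,000 L.
(b) Available chlorine delivered: 4860 g × 0.902 = 4384 g as Cl₂.
(b) Concentration rise: 4384 g / 1,340,000 L = 3.271 mg/L = 3.27 ppm.
(b) Final FC: 2.0 + 3.27 = 5.27 ppm.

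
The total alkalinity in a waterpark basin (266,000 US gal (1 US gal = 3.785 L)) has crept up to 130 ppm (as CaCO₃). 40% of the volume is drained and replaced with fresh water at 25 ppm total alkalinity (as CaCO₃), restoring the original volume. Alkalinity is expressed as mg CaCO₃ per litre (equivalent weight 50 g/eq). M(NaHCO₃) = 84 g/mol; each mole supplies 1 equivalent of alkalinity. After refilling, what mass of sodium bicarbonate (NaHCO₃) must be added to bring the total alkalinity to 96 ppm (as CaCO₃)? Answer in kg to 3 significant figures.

Volume: 266,000 US gal × 3.785 L/gal = 1,006,810 L.
After draining 40% and refilling: 130 × 0.60 + 25 × 0.40 = 88 ppm.
Deficit to target: 96 − 88 = 8 mg/L.
As CaCO₃: 8 mg/L × 1,006,810 L = 8054 g; ÷ 50 g/eq ÷ 1 = 161.1 mol NaHCO₃.
Mass: 161.1 × 84 = 13,530 g.

13.5 kg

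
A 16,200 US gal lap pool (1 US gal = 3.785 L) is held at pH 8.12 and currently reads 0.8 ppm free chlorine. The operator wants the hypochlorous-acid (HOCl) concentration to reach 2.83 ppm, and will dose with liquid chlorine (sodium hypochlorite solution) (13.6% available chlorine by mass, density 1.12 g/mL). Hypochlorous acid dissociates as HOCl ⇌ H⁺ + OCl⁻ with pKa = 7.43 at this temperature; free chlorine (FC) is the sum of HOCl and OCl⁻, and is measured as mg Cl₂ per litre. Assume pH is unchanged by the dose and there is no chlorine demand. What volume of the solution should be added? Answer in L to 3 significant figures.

6.40 L

Volume: 16,200 US gal × 3.785 L/gal = 61,317 L.
[OCl⁻]/[HOCl] = 10^(pH − pKa) = 10^(8.12 − 7.43) = 4.898; fraction as HOCl = 1/(1 + 4.898) = 0.1696.
Free chlorine required for 2.83 ppm HOCl: 2.83 / 0.1696 = 16.69 ppm.
FC to add: 16.69 − 0.8 = 15.89 mg/L as Cl₂.
Cl₂ equivalent: 15.89 mg/L × 61,317 L = 974.4 g.
Product at 13.6% available Cl: 974.4 / 0.136 = 7165 g.
Volume: 7165 g ÷ 1.12 g/mL = 6397 mL.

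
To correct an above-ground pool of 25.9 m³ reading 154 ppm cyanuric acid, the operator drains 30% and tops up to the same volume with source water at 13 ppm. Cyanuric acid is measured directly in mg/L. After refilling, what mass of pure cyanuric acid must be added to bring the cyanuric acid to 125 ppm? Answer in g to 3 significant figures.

Volume: 25.9 m³ = 25,900 L.
After draining 30% and refilling: 154 × 0.70 + 13 × 0.30 = 111.7 ppm.
Deficit to target: 125 − 111.7 = 13.3 mg/L.
Mass: 13.3 mg/L × 25,900 L = 344.5 g cyanuric acid.

344 g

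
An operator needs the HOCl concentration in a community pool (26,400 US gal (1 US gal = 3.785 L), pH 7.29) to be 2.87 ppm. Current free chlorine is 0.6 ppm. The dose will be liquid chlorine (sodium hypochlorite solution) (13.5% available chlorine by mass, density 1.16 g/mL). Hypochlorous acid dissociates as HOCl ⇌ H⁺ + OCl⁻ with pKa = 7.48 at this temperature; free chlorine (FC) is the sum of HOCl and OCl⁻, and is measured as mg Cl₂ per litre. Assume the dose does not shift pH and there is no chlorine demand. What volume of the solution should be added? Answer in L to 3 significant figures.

Volume: 26,400 US gal × 3.785 L/gal = 99,924 L.
[OCl⁻]/[HOCl] = 10^(pH − pKa) = 10^(7.29 − 7.48) = 0.6457; fraction as HOCl = 1/(1 + 0.6457) = 0.6077.
Free chlorine required for 2.87 ppm HOCl: 2.87 / 0.6077 = 4.723 ppm.
FC to add: 4.723 − 0.6 = 4.123 mg/L as Cl₂.
Cl₂ equivalent: 4.123 mg/L × 99,924 L = 412 g.
Product at 13.5% available Cl: 412 / 0.135 = 3052 g.
Volume: 3052 g ÷ 1.16 g/mL = 2631 mL.

2.63 L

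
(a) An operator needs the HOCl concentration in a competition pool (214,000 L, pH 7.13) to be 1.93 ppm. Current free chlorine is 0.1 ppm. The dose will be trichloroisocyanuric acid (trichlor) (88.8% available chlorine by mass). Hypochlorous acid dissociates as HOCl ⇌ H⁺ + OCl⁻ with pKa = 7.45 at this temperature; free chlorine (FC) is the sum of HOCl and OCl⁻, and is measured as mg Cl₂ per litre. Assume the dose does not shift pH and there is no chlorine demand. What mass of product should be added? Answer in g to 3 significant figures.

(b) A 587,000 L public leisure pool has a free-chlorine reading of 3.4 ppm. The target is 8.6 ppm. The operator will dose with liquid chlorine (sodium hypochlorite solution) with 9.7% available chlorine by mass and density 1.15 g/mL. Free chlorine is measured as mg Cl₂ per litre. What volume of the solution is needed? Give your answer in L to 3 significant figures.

(a) [OCl⁻]/[HOCl] = 10^(pH − pKa) = 10^(7.13 − 7.45) = 0.4786; fraction as HOCl = 1/(1 + 0.4786) = 0.6763.
(a) Free chlorine required for 1.93 ppm HOCl: 1.93 / 0.6763 = 2.854 ppm.
(a) FC to add: 2.854 − 0.1 = 2.754 mg/L as Cl₂.
(a) Cl₂ equivalent: 2.754 mg/L × 214,000 L = 589.3 g.
(a) Product at 88.8% available Cl: 589.3 / 0.888 = 663.6 g.

(b) Chlorine deficit: 8.6 − 3.4 = 5.2 ppm = 5.2 mg/L as Cl₂.
(b) Cl₂ equivalent needed: 5.2 mg/L × 587,000 L = 3,052,000 mg = 3052 g.
(b) Product at 9.7% available chlorine: 3052 / 0.097 = 31,470 g.
(b) Volume at density 1.15 g/mL: 31,470 g ÷ 1.15 g/mL = 27,360 mL.

(a) 664 g; (b) 27.4 L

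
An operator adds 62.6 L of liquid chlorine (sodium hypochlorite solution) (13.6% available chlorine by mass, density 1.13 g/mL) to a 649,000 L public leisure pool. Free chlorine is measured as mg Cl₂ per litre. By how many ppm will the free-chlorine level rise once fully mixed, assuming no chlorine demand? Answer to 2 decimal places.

Mass of solution: 62.6 L × 1000 mL/L × 1.13 g/mL = 70,740 g.
Available chlorine delivered: 70,740 g × 0.136 = 9620 g as Cl₂.
Concentration rise: 9620 g / 649,000 L = 14.82 mg/L = 14.82 ppm.

14.82 ppm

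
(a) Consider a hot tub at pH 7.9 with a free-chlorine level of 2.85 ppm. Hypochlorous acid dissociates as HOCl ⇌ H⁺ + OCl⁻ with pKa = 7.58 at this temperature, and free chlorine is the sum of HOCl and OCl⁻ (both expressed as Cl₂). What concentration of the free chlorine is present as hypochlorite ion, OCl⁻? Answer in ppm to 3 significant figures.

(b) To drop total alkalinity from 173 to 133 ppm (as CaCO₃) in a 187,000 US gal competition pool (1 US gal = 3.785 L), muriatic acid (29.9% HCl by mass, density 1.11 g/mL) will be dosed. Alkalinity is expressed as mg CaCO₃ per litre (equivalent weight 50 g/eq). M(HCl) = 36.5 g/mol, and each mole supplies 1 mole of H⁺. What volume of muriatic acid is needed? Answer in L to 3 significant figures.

(a) [OCl⁻]/[HOCl] = 10^(pH − pKa) = 10^(7.9 − 7.58) = 10^0.32 = 2.089.
(a) Fraction as HOCl = 1 / (1 + 2.089) = 0.3237.
(a) OCl⁻ = (1 − 0.3237) × 2.85 ppm = 1.927 ppm.

(b) Volume: 187,000 US gal × 3.785 L/gal = 707,795 L.
(b) Alkalinity to neutralize: (173 − 133) = 40 mg/L as CaCO₃ × 707,795 L = 28,310 g as CaCO₃.
(b) Equivalents of H⁺ required: 28,310 ÷ 50 g/eq = 566.2 eq = 566.2 mol HCl.
(b) Mass of HCl: 566.2 × 36.5 = 20,670 g.
(b) Mass of 29.9% solution: 20,670 / 0.299 = 69,120 g.
(b) Volume: 69,120 g ÷ 1.11 g/mL = 62,270 mL.

(a) 1.93 ppm; (b) 62.3 L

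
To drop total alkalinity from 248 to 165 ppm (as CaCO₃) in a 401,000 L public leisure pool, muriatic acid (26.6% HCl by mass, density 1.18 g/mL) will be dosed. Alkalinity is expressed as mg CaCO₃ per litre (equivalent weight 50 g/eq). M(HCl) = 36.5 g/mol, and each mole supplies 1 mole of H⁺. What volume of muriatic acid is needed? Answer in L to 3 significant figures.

77.4 L

Alkalinity to neutralize: (248 − 165) = 83 mg/L as CaCO₃ × 401,000 L = 33,280 g as CaCO₃.
Equivalents of H⁺ required: 33,280 ÷ 50 g/eq = 665.7 eq = 665.7 mol HCl.
Mass of HCl: 665.7 × 36.5 = 24,300 g.
Mass of 26.6% solution: 24,300 / 0.266 = 91,340 g.
Volume: 91,340 g ÷ 1.18 g/mL = 77,410 mL.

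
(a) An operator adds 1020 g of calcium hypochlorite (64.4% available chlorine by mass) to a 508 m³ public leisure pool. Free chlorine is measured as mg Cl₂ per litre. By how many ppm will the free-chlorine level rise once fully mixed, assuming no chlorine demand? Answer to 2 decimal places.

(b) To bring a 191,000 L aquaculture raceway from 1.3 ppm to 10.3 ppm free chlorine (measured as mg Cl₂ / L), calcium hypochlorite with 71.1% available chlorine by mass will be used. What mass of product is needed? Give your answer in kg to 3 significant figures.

(a) 1.29 ppm; (b) 2.42 kg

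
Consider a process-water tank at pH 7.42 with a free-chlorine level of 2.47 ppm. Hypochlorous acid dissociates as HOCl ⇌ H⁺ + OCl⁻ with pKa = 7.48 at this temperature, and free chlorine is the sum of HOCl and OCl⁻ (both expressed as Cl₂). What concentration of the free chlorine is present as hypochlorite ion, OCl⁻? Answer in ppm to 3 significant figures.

1.15 ppm

[OCl⁻]/[HOCl] = 10^(pH − pKa) = 10^(7.42 − 7.48) = 10^-0.06 = 0.871.
Fraction as HOCl = 1 / (1 + 0.871) = 0.5345.
OCl⁻ = (1 − 0.5345) × 2.47 ppm = 1.15 ppm.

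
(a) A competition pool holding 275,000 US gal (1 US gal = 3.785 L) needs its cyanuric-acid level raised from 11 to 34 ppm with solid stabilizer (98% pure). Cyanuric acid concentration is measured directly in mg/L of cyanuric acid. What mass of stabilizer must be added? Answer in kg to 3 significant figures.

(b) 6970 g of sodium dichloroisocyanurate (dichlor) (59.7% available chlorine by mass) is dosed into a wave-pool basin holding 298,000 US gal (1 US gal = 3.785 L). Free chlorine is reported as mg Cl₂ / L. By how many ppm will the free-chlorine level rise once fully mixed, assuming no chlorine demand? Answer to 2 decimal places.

(a) 24.4 kg; (b) 3.69 ppm

(a) Volume: 275,000 US gal × 3.785 L/gal = 1,040,875 L.
(a) CYA to add: (34 − 11) = 23 mg/L × 1,040,875 L = 23,940 g cyanuric acid.
(a) At 98% purity: 23,940 / 0.98 = 24,430 g product.

(b) Volume: 298,000 US gal × 3.785 L/gal = 1,127,930 L.
(b) Available chlorine delivered: 6970 g × 0.597 = 4161 g as Cl₂.
(b) Concentration rise: 4161 g / 1,127,930 L = 3.689 mg/L = 3.69 ppm.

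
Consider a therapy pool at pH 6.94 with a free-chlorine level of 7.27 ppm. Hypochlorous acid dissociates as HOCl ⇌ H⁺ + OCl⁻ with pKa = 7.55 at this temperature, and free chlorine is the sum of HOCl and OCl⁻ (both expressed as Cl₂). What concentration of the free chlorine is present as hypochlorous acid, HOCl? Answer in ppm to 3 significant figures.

5.84 ppm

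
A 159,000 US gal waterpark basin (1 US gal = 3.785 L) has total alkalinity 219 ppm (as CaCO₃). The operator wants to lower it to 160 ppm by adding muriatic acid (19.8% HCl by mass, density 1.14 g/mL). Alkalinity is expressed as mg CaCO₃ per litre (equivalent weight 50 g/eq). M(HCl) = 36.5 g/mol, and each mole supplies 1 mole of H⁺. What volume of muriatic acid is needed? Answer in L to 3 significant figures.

Volume: 159,000 US gal × 3.785 L/gal = 601,815 L.
Alkalinity to neutralize: (219 − 160) = 59 mg/L as CaCO₃ × 601,815 L = 35,510 g as CaCO₃.
Equivalents of H⁺ required: 35,510 ÷ 50 g/eq = 710.1 eq = 710.1 mol HCl.
Mass of HCl: 710.1 × 36.5 = 25,920 g.
Mass of 19.8% solution: 25,920 / 0.198 = 130,900 g.
Volume: 130,900 g ÷ 1.14 g/mL = 114,800 mL.

115 L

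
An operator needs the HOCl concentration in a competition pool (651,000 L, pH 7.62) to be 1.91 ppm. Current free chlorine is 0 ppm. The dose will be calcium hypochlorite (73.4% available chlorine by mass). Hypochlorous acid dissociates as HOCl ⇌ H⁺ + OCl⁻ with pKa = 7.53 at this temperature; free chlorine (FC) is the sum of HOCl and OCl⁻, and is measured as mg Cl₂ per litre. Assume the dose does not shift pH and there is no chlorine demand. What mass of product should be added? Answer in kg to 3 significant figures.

3.78 kg

[OCl⁻]/[HOCl] = 10^(pH − pKa) = 10^(7.62 − 7.53) = 1.23; fraction as HOCl = 1/(1 + 1.23) = 0.4484.
Free chlorine required for 1.91 ppm HOCl: 1.91 / 0.4484 = 4.26 ppm.
FC to add: 4.26 − 0 = 4.26 mg/L as Cl₂.
Cl₂ equivalent: 4.26 mg/L × 651,000 L = 2773 g.
Product at 73.4% available Cl: 2773 / 0.734 = 3778 g.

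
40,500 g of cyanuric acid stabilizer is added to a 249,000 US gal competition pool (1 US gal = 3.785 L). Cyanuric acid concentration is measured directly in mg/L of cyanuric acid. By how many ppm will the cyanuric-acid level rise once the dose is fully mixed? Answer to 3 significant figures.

43.0 ppm

Volume: 249,000 US gal × 3.785 L/gal = 942,465 L.
Rise: 40,500 g / 942,465 L × 1000 = 42.97 mg/L.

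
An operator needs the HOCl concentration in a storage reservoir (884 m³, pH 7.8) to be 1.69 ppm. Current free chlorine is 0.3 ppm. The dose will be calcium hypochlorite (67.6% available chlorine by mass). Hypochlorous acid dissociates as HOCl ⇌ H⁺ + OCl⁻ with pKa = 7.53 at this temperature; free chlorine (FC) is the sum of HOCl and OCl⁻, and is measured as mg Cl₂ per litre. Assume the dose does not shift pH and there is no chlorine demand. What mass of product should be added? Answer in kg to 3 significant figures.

Volume: 884 m³ = 884,000 L.
[OCl⁻]/[HOCl] = 10^(pH − pKa) = 10^(7.8 − 7.53) = 1.862; fraction as HOCl = 1/(1 + 1.862) = 0.3494.
Free chlorine required for 1.69 ppm HOCl: 1.69 / 0.3494 = 4.837 ppm.
FC to add: 4.837 − 0.3 = 4.537 mg/L as Cl₂.
Cl₂ equivalent: 4.537 mg/L × 884,000 L = 4011 g.
Product at 67.6% available Cl: 4011 / 0.676 = 5933 g.

5.93 kg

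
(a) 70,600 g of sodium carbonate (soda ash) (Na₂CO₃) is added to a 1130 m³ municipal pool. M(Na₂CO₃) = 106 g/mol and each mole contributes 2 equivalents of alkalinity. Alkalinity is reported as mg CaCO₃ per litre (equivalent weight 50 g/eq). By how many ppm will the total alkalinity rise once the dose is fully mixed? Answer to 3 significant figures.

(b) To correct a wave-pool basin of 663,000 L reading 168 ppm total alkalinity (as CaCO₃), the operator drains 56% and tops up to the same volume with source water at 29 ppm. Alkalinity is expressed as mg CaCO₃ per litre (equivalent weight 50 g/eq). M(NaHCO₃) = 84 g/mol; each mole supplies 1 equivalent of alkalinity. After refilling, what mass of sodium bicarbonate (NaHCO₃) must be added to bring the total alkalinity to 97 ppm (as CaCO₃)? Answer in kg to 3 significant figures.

(a) Volume: 1130 m³ = 1,130,000 L.
(a) Moles of Na₂CO₃: 70,600 g ÷ 106 g/mol = 666 mol → 1332 eq of alkalinity.
(a) As CaCO₃: 1332 eq × 50 g/eq = 66,600 g.
(a) Rise: 66,600 g / 1,130,000 L × 1000 = 58.94 mg/L.

(b) After draining 56% and refilling: 168 × 0.44 + 29 × 0.56 = 90.16 ppm.
(b) Deficit to target: 97 − 90.16 = 6.84 mg/L.
(b) As CaCO₃: 6.84 mg/L × 663,000 L = 4535 g; ÷ 50 g/eq ÷ 1 = 90.7 mol NaHCO₃.
(b) Mass: 90.7 × 84 = 7619 g.

(a) 58.9 ppm; (b) 7.62 kg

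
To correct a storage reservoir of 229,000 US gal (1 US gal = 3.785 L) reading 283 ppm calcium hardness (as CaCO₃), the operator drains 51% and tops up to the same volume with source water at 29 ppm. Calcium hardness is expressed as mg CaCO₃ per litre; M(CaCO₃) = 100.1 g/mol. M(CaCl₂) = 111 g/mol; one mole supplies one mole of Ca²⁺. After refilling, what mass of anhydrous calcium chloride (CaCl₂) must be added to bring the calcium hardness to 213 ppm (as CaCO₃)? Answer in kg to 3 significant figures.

57.2 kg

Volume: 229,000 US gal × 3.785 L/gal = 866,765 L.
After draining 51% and refilling: 283 × 0.49 + 29 × 0.51 = 153.46 ppm.
Deficit to target: 213 − 153.46 = 59.54 mg/L.
As CaCO₃: 59.54 mg/L × 866,765 L = 51,610 g; ÷ 100.1 = 515.6 mol Ca²⁺.
Mass: 515.6 × 111 = 57,230 g.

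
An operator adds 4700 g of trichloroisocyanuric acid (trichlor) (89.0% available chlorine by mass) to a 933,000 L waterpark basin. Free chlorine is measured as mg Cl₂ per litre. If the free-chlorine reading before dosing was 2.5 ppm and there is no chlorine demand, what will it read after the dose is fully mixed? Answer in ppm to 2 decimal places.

6.98 ppm

Available chlorine delivered: 4700 g × 0.89 = 4183 g as Cl₂.
Concentration rise: 4183 g / 933,000 L = 4.483 mg/L = 4.48 ppm.
Final FC: 2.5 + 4.48 = 6.98 ppm.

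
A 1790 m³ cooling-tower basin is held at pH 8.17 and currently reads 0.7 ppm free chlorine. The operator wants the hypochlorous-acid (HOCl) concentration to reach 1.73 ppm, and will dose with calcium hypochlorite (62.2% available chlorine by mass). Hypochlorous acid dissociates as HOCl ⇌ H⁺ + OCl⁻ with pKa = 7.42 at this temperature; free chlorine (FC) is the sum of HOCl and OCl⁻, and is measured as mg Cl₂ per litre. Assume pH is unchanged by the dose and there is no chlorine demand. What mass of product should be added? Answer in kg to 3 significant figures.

31.0 kg

Volume: 1790 m³ = 1,790,000 L.
[OCl⁻]/[HOCl] = 10^(pH − pKa) = 10^(8.17 − 7.42) = 5.623; fraction as HOCl = 1/(1 + 5.623) = 0.151.
Free chlorine required for 1.73 ppm HOCl: 1.73 / 0.151 = 11.46 ppm.
FC to add: 11.46 − 0.7 = 10.76 mg/L as Cl₂.
Cl₂ equivalent: 10.76 mg/L × 1,790,000 L = 19,260 g.
Product at 62.2% available Cl: 19,260 / 0.622 = 30,960 g.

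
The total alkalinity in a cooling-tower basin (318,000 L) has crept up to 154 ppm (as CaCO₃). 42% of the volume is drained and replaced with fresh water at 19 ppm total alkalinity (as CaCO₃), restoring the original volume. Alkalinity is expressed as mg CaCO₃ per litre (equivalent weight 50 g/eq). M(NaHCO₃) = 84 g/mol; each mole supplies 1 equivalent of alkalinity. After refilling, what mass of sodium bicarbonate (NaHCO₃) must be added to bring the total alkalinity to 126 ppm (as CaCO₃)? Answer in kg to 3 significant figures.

15.3 kg

After draining 42% and refilling: 154 × 0.58 + 19 × 0.42 = 97.3 ppm.
Deficit to target: 126 − 97.3 = 28.7 mg/L.
As CaCO₃: 28.7 mg/L × 318,000 L = 9127 g; ÷ 50 g/eq ÷ 1 = 182.5 mol NaHCO₃.
Mass: 182.5 × 84 = 15,330 g.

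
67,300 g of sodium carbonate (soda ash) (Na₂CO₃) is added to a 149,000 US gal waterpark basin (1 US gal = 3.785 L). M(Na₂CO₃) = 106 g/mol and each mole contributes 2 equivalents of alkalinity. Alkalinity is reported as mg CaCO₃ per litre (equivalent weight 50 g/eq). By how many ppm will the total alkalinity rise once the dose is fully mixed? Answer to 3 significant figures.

Volume: 149,000 US gal × 3.785 L/gal = 563,965 L.
Moles of Na₂CO₃: 67,300 g ÷ 106 g/mol = 634.9 mol → 1270 eq of alkalinity.
As CaCO₃: 1270 eq × 50 g/eq = 63,490 g.
Rise: 63,490 g / 563,965 L × 1000 = 112.6 mg/L.

113 ppm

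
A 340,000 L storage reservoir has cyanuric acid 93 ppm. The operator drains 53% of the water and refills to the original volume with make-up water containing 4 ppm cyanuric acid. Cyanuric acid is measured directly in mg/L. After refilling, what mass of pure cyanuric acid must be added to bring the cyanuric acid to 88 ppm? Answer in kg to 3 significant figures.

14.3 kg

After draining 53% and refilling: 93 × 0.47 + 4 × 0.53 = 45.83 ppm.
Deficit to target: 88 − 45.83 = 42.17 mg/L.
Mass: 42.17 mg/L × 340,000 L = 14,340 g cyanuric acid.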